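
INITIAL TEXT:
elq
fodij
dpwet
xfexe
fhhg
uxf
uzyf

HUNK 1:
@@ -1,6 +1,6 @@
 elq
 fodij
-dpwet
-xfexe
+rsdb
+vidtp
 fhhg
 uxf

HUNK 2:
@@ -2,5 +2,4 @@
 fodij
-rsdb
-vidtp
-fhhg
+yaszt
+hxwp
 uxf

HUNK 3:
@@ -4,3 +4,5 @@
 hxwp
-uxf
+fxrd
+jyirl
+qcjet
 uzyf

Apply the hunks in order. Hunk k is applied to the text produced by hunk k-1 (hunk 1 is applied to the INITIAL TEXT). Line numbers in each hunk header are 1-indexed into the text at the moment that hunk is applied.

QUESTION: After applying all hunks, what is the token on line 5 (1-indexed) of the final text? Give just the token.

Answer: fxrd

Derivation:
Hunk 1: at line 1 remove [dpwet,xfexe] add [rsdb,vidtp] -> 7 lines: elq fodij rsdb vidtp fhhg uxf uzyf
Hunk 2: at line 2 remove [rsdb,vidtp,fhhg] add [yaszt,hxwp] -> 6 lines: elq fodij yaszt hxwp uxf uzyf
Hunk 3: at line 4 remove [uxf] add [fxrd,jyirl,qcjet] -> 8 lines: elq fodij yaszt hxwp fxrd jyirl qcjet uzyf
Final line 5: fxrd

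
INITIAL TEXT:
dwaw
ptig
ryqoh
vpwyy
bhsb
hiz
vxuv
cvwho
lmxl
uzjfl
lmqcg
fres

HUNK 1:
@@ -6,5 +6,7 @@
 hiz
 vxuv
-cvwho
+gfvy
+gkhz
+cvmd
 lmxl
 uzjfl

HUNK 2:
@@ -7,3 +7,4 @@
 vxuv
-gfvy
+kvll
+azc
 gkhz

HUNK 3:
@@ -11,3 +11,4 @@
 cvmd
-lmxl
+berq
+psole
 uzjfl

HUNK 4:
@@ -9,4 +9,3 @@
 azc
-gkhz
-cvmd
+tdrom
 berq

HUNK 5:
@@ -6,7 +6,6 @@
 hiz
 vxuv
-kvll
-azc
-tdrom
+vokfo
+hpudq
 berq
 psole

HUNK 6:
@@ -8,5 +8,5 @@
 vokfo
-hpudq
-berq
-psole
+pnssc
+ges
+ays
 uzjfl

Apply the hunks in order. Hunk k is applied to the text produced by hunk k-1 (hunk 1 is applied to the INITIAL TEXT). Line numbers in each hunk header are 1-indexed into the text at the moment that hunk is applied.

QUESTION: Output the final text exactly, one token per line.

Answer: dwaw
ptig
ryqoh
vpwyy
bhsb
hiz
vxuv
vokfo
pnssc
ges
ays
uzjfl
lmqcg
fres

Derivation:
Hunk 1: at line 6 remove [cvwho] add [gfvy,gkhz,cvmd] -> 14 lines: dwaw ptig ryqoh vpwyy bhsb hiz vxuv gfvy gkhz cvmd lmxl uzjfl lmqcg fres
Hunk 2: at line 7 remove [gfvy] add [kvll,azc] -> 15 lines: dwaw ptig ryqoh vpwyy bhsb hiz vxuv kvll azc gkhz cvmd lmxl uzjfl lmqcg fres
Hunk 3: at line 11 remove [lmxl] add [berq,psole] -> 16 lines: dwaw ptig ryqoh vpwyy bhsb hiz vxuv kvll azc gkhz cvmd berq psole uzjfl lmqcg fres
Hunk 4: at line 9 remove [gkhz,cvmd] add [tdrom] -> 15 lines: dwaw ptig ryqoh vpwyy bhsb hiz vxuv kvll azc tdrom berq psole uzjfl lmqcg fres
Hunk 5: at line 6 remove [kvll,azc,tdrom] add [vokfo,hpudq] -> 14 lines: dwaw ptig ryqoh vpwyy bhsb hiz vxuv vokfo hpudq berq psole uzjfl lmqcg fres
Hunk 6: at line 8 remove [hpudq,berq,psole] add [pnssc,ges,ays] -> 14 lines: dwaw ptig ryqoh vpwyy bhsb hiz vxuv vokfo pnssc ges ays uzjfl lmqcg fres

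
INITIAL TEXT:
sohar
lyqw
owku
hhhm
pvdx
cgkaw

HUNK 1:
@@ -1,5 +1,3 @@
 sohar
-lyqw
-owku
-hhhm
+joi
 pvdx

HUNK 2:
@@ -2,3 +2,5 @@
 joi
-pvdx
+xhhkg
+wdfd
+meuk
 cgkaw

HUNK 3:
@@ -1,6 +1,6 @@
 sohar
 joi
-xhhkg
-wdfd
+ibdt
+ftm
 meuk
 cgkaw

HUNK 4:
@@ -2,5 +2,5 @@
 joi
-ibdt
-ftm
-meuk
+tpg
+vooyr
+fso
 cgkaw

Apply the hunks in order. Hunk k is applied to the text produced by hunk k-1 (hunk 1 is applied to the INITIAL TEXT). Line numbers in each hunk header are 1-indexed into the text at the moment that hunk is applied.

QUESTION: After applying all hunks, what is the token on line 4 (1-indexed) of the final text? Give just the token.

Hunk 1: at line 1 remove [lyqw,owku,hhhm] add [joi] -> 4 lines: sohar joi pvdx cgkaw
Hunk 2: at line 2 remove [pvdx] add [xhhkg,wdfd,meuk] -> 6 lines: sohar joi xhhkg wdfd meuk cgkaw
Hunk 3: at line 1 remove [xhhkg,wdfd] add [ibdt,ftm] -> 6 lines: sohar joi ibdt ftm meuk cgkaw
Hunk 4: at line 2 remove [ibdt,ftm,meuk] add [tpg,vooyr,fso] -> 6 lines: sohar joi tpg vooyr fso cgkaw
Final line 4: vooyr

Answer: vooyr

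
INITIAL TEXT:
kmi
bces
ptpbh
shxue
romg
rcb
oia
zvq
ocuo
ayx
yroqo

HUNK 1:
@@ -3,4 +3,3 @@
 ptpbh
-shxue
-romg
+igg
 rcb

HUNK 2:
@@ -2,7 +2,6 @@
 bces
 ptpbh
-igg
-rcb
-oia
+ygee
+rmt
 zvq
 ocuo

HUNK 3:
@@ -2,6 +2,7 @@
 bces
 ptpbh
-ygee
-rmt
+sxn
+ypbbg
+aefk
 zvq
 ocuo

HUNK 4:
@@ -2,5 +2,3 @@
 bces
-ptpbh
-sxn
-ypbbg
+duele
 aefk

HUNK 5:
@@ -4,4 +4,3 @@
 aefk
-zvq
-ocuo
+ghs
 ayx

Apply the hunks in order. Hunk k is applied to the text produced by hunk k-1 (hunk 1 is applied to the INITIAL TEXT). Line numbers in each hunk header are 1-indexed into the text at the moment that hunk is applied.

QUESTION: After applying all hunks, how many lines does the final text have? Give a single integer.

Hunk 1: at line 3 remove [shxue,romg] add [igg] -> 10 lines: kmi bces ptpbh igg rcb oia zvq ocuo ayx yroqo
Hunk 2: at line 2 remove [igg,rcb,oia] add [ygee,rmt] -> 9 lines: kmi bces ptpbh ygee rmt zvq ocuo ayx yroqo
Hunk 3: at line 2 remove [ygee,rmt] add [sxn,ypbbg,aefk] -> 10 lines: kmi bces ptpbh sxn ypbbg aefk zvq ocuo ayx yroqo
Hunk 4: at line 2 remove [ptpbh,sxn,ypbbg] add [duele] -> 8 lines: kmi bces duele aefk zvq ocuo ayx yroqo
Hunk 5: at line 4 remove [zvq,ocuo] add [ghs] -> 7 lines: kmi bces duele aefk ghs ayx yroqo
Final line count: 7

Answer: 7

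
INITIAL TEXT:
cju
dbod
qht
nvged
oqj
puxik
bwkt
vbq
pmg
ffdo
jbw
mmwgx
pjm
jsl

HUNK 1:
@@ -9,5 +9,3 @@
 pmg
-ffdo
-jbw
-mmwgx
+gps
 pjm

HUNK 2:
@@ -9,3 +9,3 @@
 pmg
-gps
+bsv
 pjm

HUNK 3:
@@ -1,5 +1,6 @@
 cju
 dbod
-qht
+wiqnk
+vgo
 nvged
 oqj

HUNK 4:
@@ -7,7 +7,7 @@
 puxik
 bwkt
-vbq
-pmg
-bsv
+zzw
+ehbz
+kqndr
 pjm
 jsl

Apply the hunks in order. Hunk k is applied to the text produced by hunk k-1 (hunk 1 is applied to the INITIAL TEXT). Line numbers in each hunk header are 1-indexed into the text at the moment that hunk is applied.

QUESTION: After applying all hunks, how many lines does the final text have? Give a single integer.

Hunk 1: at line 9 remove [ffdo,jbw,mmwgx] add [gps] -> 12 lines: cju dbod qht nvged oqj puxik bwkt vbq pmg gps pjm jsl
Hunk 2: at line 9 remove [gps] add [bsv] -> 12 lines: cju dbod qht nvged oqj puxik bwkt vbq pmg bsv pjm jsl
Hunk 3: at line 1 remove [qht] add [wiqnk,vgo] -> 13 lines: cju dbod wiqnk vgo nvged oqj puxik bwkt vbq pmg bsv pjm jsl
Hunk 4: at line 7 remove [vbq,pmg,bsv] add [zzw,ehbz,kqndr] -> 13 lines: cju dbod wiqnk vgo nvged oqj puxik bwkt zzw ehbz kqndr pjm jsl
Final line count: 13

Answer: 13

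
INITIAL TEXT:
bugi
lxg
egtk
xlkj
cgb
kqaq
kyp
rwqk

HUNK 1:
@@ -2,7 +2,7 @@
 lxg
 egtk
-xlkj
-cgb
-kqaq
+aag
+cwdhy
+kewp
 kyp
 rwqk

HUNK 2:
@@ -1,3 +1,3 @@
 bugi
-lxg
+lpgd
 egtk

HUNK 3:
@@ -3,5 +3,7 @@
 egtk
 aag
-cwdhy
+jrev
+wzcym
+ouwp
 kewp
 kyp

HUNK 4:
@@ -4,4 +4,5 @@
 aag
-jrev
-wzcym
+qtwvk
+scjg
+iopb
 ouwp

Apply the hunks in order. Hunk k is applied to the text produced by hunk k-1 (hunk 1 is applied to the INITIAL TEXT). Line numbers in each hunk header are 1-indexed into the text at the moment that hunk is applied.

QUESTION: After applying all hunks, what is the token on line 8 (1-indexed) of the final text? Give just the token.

Hunk 1: at line 2 remove [xlkj,cgb,kqaq] add [aag,cwdhy,kewp] -> 8 lines: bugi lxg egtk aag cwdhy kewp kyp rwqk
Hunk 2: at line 1 remove [lxg] add [lpgd] -> 8 lines: bugi lpgd egtk aag cwdhy kewp kyp rwqk
Hunk 3: at line 3 remove [cwdhy] add [jrev,wzcym,ouwp] -> 10 lines: bugi lpgd egtk aag jrev wzcym ouwp kewp kyp rwqk
Hunk 4: at line 4 remove [jrev,wzcym] add [qtwvk,scjg,iopb] -> 11 lines: bugi lpgd egtk aag qtwvk scjg iopb ouwp kewp kyp rwqk
Final line 8: ouwp

Answer: ouwp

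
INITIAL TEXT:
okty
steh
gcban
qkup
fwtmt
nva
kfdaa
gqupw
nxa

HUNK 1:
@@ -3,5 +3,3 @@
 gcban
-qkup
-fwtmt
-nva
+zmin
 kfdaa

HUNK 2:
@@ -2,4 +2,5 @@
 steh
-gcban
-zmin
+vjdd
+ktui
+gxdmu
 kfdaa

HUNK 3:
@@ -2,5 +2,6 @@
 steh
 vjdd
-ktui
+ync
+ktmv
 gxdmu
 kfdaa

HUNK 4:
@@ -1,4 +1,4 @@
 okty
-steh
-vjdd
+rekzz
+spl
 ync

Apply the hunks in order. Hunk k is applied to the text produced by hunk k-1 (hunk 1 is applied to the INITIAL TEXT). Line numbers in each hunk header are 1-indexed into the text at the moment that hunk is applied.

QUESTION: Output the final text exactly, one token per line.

Hunk 1: at line 3 remove [qkup,fwtmt,nva] add [zmin] -> 7 lines: okty steh gcban zmin kfdaa gqupw nxa
Hunk 2: at line 2 remove [gcban,zmin] add [vjdd,ktui,gxdmu] -> 8 lines: okty steh vjdd ktui gxdmu kfdaa gqupw nxa
Hunk 3: at line 2 remove [ktui] add [ync,ktmv] -> 9 lines: okty steh vjdd ync ktmv gxdmu kfdaa gqupw nxa
Hunk 4: at line 1 remove [steh,vjdd] add [rekzz,spl] -> 9 lines: okty rekzz spl ync ktmv gxdmu kfdaa gqupw nxa

Answer: okty
rekzz
spl
ync
ktmv
gxdmu
kfdaa
gqupw
nxa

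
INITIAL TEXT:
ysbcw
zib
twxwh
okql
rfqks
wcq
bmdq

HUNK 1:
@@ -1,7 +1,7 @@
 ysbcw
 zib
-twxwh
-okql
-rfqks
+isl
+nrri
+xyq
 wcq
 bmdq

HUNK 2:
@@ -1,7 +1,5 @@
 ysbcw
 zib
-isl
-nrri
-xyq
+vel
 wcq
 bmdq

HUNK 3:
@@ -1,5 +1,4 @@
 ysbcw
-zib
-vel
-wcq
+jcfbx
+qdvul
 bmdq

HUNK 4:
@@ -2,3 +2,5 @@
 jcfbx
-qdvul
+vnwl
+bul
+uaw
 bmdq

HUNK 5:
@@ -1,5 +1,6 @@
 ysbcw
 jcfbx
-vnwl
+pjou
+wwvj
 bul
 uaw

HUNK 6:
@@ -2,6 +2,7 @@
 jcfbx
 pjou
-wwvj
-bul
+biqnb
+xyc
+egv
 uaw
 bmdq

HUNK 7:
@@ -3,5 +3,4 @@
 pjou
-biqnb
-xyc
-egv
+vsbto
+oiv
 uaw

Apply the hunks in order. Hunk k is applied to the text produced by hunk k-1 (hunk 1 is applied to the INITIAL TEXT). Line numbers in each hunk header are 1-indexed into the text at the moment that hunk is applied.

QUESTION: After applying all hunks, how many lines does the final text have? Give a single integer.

Hunk 1: at line 1 remove [twxwh,okql,rfqks] add [isl,nrri,xyq] -> 7 lines: ysbcw zib isl nrri xyq wcq bmdq
Hunk 2: at line 1 remove [isl,nrri,xyq] add [vel] -> 5 lines: ysbcw zib vel wcq bmdq
Hunk 3: at line 1 remove [zib,vel,wcq] add [jcfbx,qdvul] -> 4 lines: ysbcw jcfbx qdvul bmdq
Hunk 4: at line 2 remove [qdvul] add [vnwl,bul,uaw] -> 6 lines: ysbcw jcfbx vnwl bul uaw bmdq
Hunk 5: at line 1 remove [vnwl] add [pjou,wwvj] -> 7 lines: ysbcw jcfbx pjou wwvj bul uaw bmdq
Hunk 6: at line 2 remove [wwvj,bul] add [biqnb,xyc,egv] -> 8 lines: ysbcw jcfbx pjou biqnb xyc egv uaw bmdq
Hunk 7: at line 3 remove [biqnb,xyc,egv] add [vsbto,oiv] -> 7 lines: ysbcw jcfbx pjou vsbto oiv uaw bmdq
Final line count: 7

Answer: 7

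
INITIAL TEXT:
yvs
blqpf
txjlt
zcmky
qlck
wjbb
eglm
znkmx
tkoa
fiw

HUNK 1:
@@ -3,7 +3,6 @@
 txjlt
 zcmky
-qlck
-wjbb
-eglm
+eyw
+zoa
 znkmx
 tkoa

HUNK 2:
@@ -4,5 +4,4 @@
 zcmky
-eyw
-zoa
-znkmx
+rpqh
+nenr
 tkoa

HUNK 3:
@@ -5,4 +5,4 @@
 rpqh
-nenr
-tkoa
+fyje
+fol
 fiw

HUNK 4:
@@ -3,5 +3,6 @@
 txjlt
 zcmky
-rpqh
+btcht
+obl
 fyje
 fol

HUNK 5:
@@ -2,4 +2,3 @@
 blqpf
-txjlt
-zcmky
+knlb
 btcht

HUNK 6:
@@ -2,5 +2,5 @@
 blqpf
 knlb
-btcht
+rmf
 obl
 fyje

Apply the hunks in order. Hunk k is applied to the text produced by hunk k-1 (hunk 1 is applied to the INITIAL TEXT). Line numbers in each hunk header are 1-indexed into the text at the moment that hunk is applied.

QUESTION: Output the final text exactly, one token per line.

Answer: yvs
blqpf
knlb
rmf
obl
fyje
fol
fiw

Derivation:
Hunk 1: at line 3 remove [qlck,wjbb,eglm] add [eyw,zoa] -> 9 lines: yvs blqpf txjlt zcmky eyw zoa znkmx tkoa fiw
Hunk 2: at line 4 remove [eyw,zoa,znkmx] add [rpqh,nenr] -> 8 lines: yvs blqpf txjlt zcmky rpqh nenr tkoa fiw
Hunk 3: at line 5 remove [nenr,tkoa] add [fyje,fol] -> 8 lines: yvs blqpf txjlt zcmky rpqh fyje fol fiw
Hunk 4: at line 3 remove [rpqh] add [btcht,obl] -> 9 lines: yvs blqpf txjlt zcmky btcht obl fyje fol fiw
Hunk 5: at line 2 remove [txjlt,zcmky] add [knlb] -> 8 lines: yvs blqpf knlb btcht obl fyje fol fiw
Hunk 6: at line 2 remove [btcht] add [rmf] -> 8 lines: yvs blqpf knlb rmf obl fyje fol fiw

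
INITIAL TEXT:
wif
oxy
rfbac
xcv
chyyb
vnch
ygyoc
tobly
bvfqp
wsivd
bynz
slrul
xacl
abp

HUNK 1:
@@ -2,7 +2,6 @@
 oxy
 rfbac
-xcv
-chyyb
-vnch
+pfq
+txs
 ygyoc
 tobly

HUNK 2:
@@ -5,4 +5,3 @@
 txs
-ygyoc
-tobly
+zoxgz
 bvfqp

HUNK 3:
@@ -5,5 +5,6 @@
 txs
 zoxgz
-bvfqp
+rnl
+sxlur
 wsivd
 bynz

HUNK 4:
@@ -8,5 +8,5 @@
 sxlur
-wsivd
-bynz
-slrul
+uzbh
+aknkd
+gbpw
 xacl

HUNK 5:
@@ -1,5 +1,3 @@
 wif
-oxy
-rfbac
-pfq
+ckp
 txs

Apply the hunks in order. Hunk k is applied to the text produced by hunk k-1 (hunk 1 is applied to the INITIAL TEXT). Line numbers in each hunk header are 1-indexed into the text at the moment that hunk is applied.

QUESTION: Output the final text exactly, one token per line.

Answer: wif
ckp
txs
zoxgz
rnl
sxlur
uzbh
aknkd
gbpw
xacl
abp

Derivation:
Hunk 1: at line 2 remove [xcv,chyyb,vnch] add [pfq,txs] -> 13 lines: wif oxy rfbac pfq txs ygyoc tobly bvfqp wsivd bynz slrul xacl abp
Hunk 2: at line 5 remove [ygyoc,tobly] add [zoxgz] -> 12 lines: wif oxy rfbac pfq txs zoxgz bvfqp wsivd bynz slrul xacl abp
Hunk 3: at line 5 remove [bvfqp] add [rnl,sxlur] -> 13 lines: wif oxy rfbac pfq txs zoxgz rnl sxlur wsivd bynz slrul xacl abp
Hunk 4: at line 8 remove [wsivd,bynz,slrul] add [uzbh,aknkd,gbpw] -> 13 lines: wif oxy rfbac pfq txs zoxgz rnl sxlur uzbh aknkd gbpw xacl abp
Hunk 5: at line 1 remove [oxy,rfbac,pfq] add [ckp] -> 11 lines: wif ckp txs zoxgz rnl sxlur uzbh aknkd gbpw xacl abp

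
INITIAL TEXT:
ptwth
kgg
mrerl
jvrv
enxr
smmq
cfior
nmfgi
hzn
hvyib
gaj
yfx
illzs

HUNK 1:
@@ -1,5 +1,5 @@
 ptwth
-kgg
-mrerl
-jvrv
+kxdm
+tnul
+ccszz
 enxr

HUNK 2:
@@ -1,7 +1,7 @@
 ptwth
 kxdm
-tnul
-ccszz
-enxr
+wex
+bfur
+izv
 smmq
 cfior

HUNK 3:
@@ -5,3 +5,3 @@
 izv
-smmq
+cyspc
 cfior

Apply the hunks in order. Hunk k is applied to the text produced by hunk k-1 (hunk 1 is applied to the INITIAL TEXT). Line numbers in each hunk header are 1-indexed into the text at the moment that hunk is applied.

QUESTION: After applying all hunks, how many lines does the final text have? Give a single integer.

Answer: 13

Derivation:
Hunk 1: at line 1 remove [kgg,mrerl,jvrv] add [kxdm,tnul,ccszz] -> 13 lines: ptwth kxdm tnul ccszz enxr smmq cfior nmfgi hzn hvyib gaj yfx illzs
Hunk 2: at line 1 remove [tnul,ccszz,enxr] add [wex,bfur,izv] -> 13 lines: ptwth kxdm wex bfur izv smmq cfior nmfgi hzn hvyib gaj yfx illzs
Hunk 3: at line 5 remove [smmq] add [cyspc] -> 13 lines: ptwth kxdm wex bfur izv cyspc cfior nmfgi hzn hvyib gaj yfx illzs
Final line count: 13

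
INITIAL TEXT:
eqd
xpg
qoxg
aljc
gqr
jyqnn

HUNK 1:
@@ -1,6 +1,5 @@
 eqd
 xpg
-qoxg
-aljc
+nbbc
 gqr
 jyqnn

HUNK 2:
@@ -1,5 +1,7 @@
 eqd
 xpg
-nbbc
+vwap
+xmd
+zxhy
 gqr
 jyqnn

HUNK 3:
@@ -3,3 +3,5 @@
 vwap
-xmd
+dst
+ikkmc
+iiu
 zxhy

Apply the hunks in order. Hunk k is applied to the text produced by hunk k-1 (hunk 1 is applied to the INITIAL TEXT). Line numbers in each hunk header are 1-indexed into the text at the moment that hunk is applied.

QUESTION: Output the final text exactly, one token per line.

Answer: eqd
xpg
vwap
dst
ikkmc
iiu
zxhy
gqr
jyqnn

Derivation:
Hunk 1: at line 1 remove [qoxg,aljc] add [nbbc] -> 5 lines: eqd xpg nbbc gqr jyqnn
Hunk 2: at line 1 remove [nbbc] add [vwap,xmd,zxhy] -> 7 lines: eqd xpg vwap xmd zxhy gqr jyqnn
Hunk 3: at line 3 remove [xmd] add [dst,ikkmc,iiu] -> 9 lines: eqd xpg vwap dst ikkmc iiu zxhy gqr jyqnn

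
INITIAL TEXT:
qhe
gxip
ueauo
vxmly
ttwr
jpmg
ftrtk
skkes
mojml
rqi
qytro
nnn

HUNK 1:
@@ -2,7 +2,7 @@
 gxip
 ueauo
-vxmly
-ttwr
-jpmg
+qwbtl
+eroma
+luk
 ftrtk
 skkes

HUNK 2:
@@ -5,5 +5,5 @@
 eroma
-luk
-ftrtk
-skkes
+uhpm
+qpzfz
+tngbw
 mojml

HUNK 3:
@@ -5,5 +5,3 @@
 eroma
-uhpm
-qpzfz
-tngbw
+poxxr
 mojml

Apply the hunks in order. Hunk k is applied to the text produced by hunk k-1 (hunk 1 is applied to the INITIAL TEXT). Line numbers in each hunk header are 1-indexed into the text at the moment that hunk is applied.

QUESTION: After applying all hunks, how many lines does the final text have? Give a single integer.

Hunk 1: at line 2 remove [vxmly,ttwr,jpmg] add [qwbtl,eroma,luk] -> 12 lines: qhe gxip ueauo qwbtl eroma luk ftrtk skkes mojml rqi qytro nnn
Hunk 2: at line 5 remove [luk,ftrtk,skkes] add [uhpm,qpzfz,tngbw] -> 12 lines: qhe gxip ueauo qwbtl eroma uhpm qpzfz tngbw mojml rqi qytro nnn
Hunk 3: at line 5 remove [uhpm,qpzfz,tngbw] add [poxxr] -> 10 lines: qhe gxip ueauo qwbtl eroma poxxr mojml rqi qytro nnn
Final line count: 10

Answer: 10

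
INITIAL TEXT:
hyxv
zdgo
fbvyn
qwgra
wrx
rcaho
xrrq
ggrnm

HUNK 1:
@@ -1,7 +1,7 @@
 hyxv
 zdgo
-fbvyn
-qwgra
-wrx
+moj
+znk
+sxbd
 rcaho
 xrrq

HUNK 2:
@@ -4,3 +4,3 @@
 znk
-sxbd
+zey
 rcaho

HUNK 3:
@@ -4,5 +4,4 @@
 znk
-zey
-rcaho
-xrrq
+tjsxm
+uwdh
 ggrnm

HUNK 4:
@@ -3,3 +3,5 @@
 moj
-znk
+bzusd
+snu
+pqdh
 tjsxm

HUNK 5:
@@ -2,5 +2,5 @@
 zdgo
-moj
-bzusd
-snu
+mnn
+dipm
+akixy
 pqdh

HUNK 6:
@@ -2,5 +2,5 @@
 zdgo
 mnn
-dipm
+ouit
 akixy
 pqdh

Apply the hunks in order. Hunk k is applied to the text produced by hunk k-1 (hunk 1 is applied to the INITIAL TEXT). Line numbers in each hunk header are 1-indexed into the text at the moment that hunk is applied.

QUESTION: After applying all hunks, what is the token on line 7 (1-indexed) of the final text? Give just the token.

Answer: tjsxm

Derivation:
Hunk 1: at line 1 remove [fbvyn,qwgra,wrx] add [moj,znk,sxbd] -> 8 lines: hyxv zdgo moj znk sxbd rcaho xrrq ggrnm
Hunk 2: at line 4 remove [sxbd] add [zey] -> 8 lines: hyxv zdgo moj znk zey rcaho xrrq ggrnm
Hunk 3: at line 4 remove [zey,rcaho,xrrq] add [tjsxm,uwdh] -> 7 lines: hyxv zdgo moj znk tjsxm uwdh ggrnm
Hunk 4: at line 3 remove [znk] add [bzusd,snu,pqdh] -> 9 lines: hyxv zdgo moj bzusd snu pqdh tjsxm uwdh ggrnm
Hunk 5: at line 2 remove [moj,bzusd,snu] add [mnn,dipm,akixy] -> 9 lines: hyxv zdgo mnn dipm akixy pqdh tjsxm uwdh ggrnm
Hunk 6: at line 2 remove [dipm] add [ouit] -> 9 lines: hyxv zdgo mnn ouit akixy pqdh tjsxm uwdh ggrnm
Final line 7: tjsxm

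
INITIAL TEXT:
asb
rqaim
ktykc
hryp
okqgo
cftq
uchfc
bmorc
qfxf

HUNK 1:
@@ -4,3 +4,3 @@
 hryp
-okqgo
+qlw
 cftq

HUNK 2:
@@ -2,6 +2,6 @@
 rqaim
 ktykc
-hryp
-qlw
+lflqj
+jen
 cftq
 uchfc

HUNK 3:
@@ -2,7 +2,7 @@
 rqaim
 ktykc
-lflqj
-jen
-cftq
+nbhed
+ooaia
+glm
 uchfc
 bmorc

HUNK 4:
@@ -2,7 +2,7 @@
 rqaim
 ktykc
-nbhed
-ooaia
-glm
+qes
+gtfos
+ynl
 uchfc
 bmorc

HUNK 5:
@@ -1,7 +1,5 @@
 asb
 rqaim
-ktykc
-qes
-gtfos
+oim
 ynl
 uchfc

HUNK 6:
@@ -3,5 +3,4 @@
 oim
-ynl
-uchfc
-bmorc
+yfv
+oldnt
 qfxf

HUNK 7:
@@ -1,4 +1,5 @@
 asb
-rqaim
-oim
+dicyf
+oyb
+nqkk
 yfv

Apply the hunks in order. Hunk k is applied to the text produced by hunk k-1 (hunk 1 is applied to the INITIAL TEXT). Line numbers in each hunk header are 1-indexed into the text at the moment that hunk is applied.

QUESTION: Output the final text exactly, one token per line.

Answer: asb
dicyf
oyb
nqkk
yfv
oldnt
qfxf

Derivation:
Hunk 1: at line 4 remove [okqgo] add [qlw] -> 9 lines: asb rqaim ktykc hryp qlw cftq uchfc bmorc qfxf
Hunk 2: at line 2 remove [hryp,qlw] add [lflqj,jen] -> 9 lines: asb rqaim ktykc lflqj jen cftq uchfc bmorc qfxf
Hunk 3: at line 2 remove [lflqj,jen,cftq] add [nbhed,ooaia,glm] -> 9 lines: asb rqaim ktykc nbhed ooaia glm uchfc bmorc qfxf
Hunk 4: at line 2 remove [nbhed,ooaia,glm] add [qes,gtfos,ynl] -> 9 lines: asb rqaim ktykc qes gtfos ynl uchfc bmorc qfxf
Hunk 5: at line 1 remove [ktykc,qes,gtfos] add [oim] -> 7 lines: asb rqaim oim ynl uchfc bmorc qfxf
Hunk 6: at line 3 remove [ynl,uchfc,bmorc] add [yfv,oldnt] -> 6 lines: asb rqaim oim yfv oldnt qfxf
Hunk 7: at line 1 remove [rqaim,oim] add [dicyf,oyb,nqkk] -> 7 lines: asb dicyf oyb nqkk yfv oldnt qfxf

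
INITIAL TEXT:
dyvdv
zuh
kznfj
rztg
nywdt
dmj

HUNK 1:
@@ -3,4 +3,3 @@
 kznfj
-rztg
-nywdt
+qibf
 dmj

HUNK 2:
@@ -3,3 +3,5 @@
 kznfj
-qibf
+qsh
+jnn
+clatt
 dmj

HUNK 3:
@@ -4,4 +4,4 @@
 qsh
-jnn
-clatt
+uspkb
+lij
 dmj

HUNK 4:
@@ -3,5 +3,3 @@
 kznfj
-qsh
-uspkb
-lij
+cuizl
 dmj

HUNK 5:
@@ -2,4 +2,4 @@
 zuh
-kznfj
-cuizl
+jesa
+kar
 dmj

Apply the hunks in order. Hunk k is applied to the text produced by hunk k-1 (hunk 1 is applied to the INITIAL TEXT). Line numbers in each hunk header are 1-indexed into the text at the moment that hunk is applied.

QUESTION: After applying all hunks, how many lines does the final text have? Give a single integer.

Answer: 5

Derivation:
Hunk 1: at line 3 remove [rztg,nywdt] add [qibf] -> 5 lines: dyvdv zuh kznfj qibf dmj
Hunk 2: at line 3 remove [qibf] add [qsh,jnn,clatt] -> 7 lines: dyvdv zuh kznfj qsh jnn clatt dmj
Hunk 3: at line 4 remove [jnn,clatt] add [uspkb,lij] -> 7 lines: dyvdv zuh kznfj qsh uspkb lij dmj
Hunk 4: at line 3 remove [qsh,uspkb,lij] add [cuizl] -> 5 lines: dyvdv zuh kznfj cuizl dmj
Hunk 5: at line 2 remove [kznfj,cuizl] add [jesa,kar] -> 5 lines: dyvdv zuh jesa kar dmj
Final line count: 5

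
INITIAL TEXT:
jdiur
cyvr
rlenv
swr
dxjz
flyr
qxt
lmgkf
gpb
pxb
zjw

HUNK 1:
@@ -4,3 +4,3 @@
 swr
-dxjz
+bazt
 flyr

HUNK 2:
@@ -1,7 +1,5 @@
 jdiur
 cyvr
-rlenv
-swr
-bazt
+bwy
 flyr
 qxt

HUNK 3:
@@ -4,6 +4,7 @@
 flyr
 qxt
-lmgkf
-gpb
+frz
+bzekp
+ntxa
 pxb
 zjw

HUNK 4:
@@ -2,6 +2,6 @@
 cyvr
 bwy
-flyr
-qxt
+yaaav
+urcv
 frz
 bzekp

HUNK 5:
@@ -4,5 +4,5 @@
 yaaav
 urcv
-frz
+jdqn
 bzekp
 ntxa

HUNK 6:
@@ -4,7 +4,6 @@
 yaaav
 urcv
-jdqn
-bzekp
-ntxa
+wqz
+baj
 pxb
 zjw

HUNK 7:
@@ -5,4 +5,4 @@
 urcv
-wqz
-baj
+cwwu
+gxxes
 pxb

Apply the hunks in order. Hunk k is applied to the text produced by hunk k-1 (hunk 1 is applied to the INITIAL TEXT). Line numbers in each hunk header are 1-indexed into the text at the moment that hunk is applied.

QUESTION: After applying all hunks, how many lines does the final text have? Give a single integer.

Answer: 9

Derivation:
Hunk 1: at line 4 remove [dxjz] add [bazt] -> 11 lines: jdiur cyvr rlenv swr bazt flyr qxt lmgkf gpb pxb zjw
Hunk 2: at line 1 remove [rlenv,swr,bazt] add [bwy] -> 9 lines: jdiur cyvr bwy flyr qxt lmgkf gpb pxb zjw
Hunk 3: at line 4 remove [lmgkf,gpb] add [frz,bzekp,ntxa] -> 10 lines: jdiur cyvr bwy flyr qxt frz bzekp ntxa pxb zjw
Hunk 4: at line 2 remove [flyr,qxt] add [yaaav,urcv] -> 10 lines: jdiur cyvr bwy yaaav urcv frz bzekp ntxa pxb zjw
Hunk 5: at line 4 remove [frz] add [jdqn] -> 10 lines: jdiur cyvr bwy yaaav urcv jdqn bzekp ntxa pxb zjw
Hunk 6: at line 4 remove [jdqn,bzekp,ntxa] add [wqz,baj] -> 9 lines: jdiur cyvr bwy yaaav urcv wqz baj pxb zjw
Hunk 7: at line 5 remove [wqz,baj] add [cwwu,gxxes] -> 9 lines: jdiur cyvr bwy yaaav urcv cwwu gxxes pxb zjw
Final line count: 9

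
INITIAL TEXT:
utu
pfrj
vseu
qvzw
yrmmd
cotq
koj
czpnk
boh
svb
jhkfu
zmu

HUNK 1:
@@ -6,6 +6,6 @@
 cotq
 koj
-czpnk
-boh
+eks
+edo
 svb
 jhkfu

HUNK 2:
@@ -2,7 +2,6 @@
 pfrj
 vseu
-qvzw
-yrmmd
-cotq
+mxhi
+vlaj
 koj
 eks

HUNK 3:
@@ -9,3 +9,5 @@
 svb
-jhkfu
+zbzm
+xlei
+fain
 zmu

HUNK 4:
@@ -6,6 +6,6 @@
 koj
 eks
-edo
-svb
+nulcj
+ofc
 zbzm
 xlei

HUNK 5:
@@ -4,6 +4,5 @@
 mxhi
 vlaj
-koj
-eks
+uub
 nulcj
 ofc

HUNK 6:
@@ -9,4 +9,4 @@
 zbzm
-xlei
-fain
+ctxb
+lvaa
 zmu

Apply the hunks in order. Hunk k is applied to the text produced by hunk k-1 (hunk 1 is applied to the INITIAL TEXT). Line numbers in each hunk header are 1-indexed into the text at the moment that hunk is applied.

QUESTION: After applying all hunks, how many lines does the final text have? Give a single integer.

Answer: 12

Derivation:
Hunk 1: at line 6 remove [czpnk,boh] add [eks,edo] -> 12 lines: utu pfrj vseu qvzw yrmmd cotq koj eks edo svb jhkfu zmu
Hunk 2: at line 2 remove [qvzw,yrmmd,cotq] add [mxhi,vlaj] -> 11 lines: utu pfrj vseu mxhi vlaj koj eks edo svb jhkfu zmu
Hunk 3: at line 9 remove [jhkfu] add [zbzm,xlei,fain] -> 13 lines: utu pfrj vseu mxhi vlaj koj eks edo svb zbzm xlei fain zmu
Hunk 4: at line 6 remove [edo,svb] add [nulcj,ofc] -> 13 lines: utu pfrj vseu mxhi vlaj koj eks nulcj ofc zbzm xlei fain zmu
Hunk 5: at line 4 remove [koj,eks] add [uub] -> 12 lines: utu pfrj vseu mxhi vlaj uub nulcj ofc zbzm xlei fain zmu
Hunk 6: at line 9 remove [xlei,fain] add [ctxb,lvaa] -> 12 lines: utu pfrj vseu mxhi vlaj uub nulcj ofc zbzm ctxb lvaa zmu
Final line count: 12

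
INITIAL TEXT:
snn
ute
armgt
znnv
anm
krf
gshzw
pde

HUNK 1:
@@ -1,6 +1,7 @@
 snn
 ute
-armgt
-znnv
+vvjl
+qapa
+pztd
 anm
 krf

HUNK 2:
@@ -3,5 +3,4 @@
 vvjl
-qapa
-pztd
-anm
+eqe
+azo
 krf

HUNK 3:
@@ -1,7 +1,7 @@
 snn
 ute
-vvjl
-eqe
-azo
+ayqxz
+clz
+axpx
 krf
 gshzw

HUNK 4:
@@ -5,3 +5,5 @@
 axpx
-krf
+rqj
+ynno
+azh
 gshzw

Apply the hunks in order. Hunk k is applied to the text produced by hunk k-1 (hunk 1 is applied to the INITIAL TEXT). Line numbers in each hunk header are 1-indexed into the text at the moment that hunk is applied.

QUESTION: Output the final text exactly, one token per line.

Answer: snn
ute
ayqxz
clz
axpx
rqj
ynno
azh
gshzw
pde

Derivation:
Hunk 1: at line 1 remove [armgt,znnv] add [vvjl,qapa,pztd] -> 9 lines: snn ute vvjl qapa pztd anm krf gshzw pde
Hunk 2: at line 3 remove [qapa,pztd,anm] add [eqe,azo] -> 8 lines: snn ute vvjl eqe azo krf gshzw pde
Hunk 3: at line 1 remove [vvjl,eqe,azo] add [ayqxz,clz,axpx] -> 8 lines: snn ute ayqxz clz axpx krf gshzw pde
Hunk 4: at line 5 remove [krf] add [rqj,ynno,azh] -> 10 lines: snn ute ayqxz clz axpx rqj ynno azh gshzw pde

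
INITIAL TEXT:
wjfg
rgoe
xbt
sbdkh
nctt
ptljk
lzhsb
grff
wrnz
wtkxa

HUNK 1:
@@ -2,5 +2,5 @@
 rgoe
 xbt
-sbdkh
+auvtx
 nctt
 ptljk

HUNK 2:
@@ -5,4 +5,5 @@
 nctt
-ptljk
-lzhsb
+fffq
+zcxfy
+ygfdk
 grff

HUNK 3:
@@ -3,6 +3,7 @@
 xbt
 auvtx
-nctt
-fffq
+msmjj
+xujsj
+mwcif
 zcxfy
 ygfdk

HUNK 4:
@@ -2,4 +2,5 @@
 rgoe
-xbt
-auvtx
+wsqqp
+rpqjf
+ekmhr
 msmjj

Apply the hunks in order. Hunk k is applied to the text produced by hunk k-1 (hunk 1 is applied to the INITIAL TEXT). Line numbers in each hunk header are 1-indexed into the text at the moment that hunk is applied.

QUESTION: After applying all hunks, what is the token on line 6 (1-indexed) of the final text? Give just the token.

Answer: msmjj

Derivation:
Hunk 1: at line 2 remove [sbdkh] add [auvtx] -> 10 lines: wjfg rgoe xbt auvtx nctt ptljk lzhsb grff wrnz wtkxa
Hunk 2: at line 5 remove [ptljk,lzhsb] add [fffq,zcxfy,ygfdk] -> 11 lines: wjfg rgoe xbt auvtx nctt fffq zcxfy ygfdk grff wrnz wtkxa
Hunk 3: at line 3 remove [nctt,fffq] add [msmjj,xujsj,mwcif] -> 12 lines: wjfg rgoe xbt auvtx msmjj xujsj mwcif zcxfy ygfdk grff wrnz wtkxa
Hunk 4: at line 2 remove [xbt,auvtx] add [wsqqp,rpqjf,ekmhr] -> 13 lines: wjfg rgoe wsqqp rpqjf ekmhr msmjj xujsj mwcif zcxfy ygfdk grff wrnz wtkxa
Final line 6: msmjj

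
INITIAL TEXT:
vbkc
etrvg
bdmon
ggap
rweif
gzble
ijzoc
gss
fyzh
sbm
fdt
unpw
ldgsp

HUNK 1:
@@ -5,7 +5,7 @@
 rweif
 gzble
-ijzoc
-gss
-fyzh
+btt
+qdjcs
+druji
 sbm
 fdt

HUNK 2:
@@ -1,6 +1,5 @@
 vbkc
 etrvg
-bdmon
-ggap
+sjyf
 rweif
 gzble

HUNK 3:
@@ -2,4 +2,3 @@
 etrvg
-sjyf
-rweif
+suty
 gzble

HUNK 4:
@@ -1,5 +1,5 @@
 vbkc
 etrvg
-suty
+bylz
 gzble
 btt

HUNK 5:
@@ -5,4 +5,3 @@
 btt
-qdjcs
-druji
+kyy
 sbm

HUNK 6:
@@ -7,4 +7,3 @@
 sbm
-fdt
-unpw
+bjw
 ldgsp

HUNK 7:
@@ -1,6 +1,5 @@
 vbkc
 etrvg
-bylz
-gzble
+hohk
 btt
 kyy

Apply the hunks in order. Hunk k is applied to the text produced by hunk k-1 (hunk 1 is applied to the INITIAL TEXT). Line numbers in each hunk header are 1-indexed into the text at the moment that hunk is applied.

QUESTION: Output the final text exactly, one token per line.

Answer: vbkc
etrvg
hohk
btt
kyy
sbm
bjw
ldgsp

Derivation:
Hunk 1: at line 5 remove [ijzoc,gss,fyzh] add [btt,qdjcs,druji] -> 13 lines: vbkc etrvg bdmon ggap rweif gzble btt qdjcs druji sbm fdt unpw ldgsp
Hunk 2: at line 1 remove [bdmon,ggap] add [sjyf] -> 12 lines: vbkc etrvg sjyf rweif gzble btt qdjcs druji sbm fdt unpw ldgsp
Hunk 3: at line 2 remove [sjyf,rweif] add [suty] -> 11 lines: vbkc etrvg suty gzble btt qdjcs druji sbm fdt unpw ldgsp
Hunk 4: at line 1 remove [suty] add [bylz] -> 11 lines: vbkc etrvg bylz gzble btt qdjcs druji sbm fdt unpw ldgsp
Hunk 5: at line 5 remove [qdjcs,druji] add [kyy] -> 10 lines: vbkc etrvg bylz gzble btt kyy sbm fdt unpw ldgsp
Hunk 6: at line 7 remove [fdt,unpw] add [bjw] -> 9 lines: vbkc etrvg bylz gzble btt kyy sbm bjw ldgsp
Hunk 7: at line 1 remove [bylz,gzble] add [hohk] -> 8 lines: vbkc etrvg hohk btt kyy sbm bjw ldgsp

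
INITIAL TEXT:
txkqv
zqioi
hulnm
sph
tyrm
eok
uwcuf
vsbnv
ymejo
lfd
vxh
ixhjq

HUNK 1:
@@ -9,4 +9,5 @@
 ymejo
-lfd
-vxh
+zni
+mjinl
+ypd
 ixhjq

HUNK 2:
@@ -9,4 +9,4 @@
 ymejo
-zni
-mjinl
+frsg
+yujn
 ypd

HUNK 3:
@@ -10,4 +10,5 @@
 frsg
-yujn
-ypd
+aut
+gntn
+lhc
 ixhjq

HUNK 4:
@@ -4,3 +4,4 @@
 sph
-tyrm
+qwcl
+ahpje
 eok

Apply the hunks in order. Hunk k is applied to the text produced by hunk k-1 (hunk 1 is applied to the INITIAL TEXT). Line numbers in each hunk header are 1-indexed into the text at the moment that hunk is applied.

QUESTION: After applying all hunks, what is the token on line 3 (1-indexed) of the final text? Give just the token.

Answer: hulnm

Derivation:
Hunk 1: at line 9 remove [lfd,vxh] add [zni,mjinl,ypd] -> 13 lines: txkqv zqioi hulnm sph tyrm eok uwcuf vsbnv ymejo zni mjinl ypd ixhjq
Hunk 2: at line 9 remove [zni,mjinl] add [frsg,yujn] -> 13 lines: txkqv zqioi hulnm sph tyrm eok uwcuf vsbnv ymejo frsg yujn ypd ixhjq
Hunk 3: at line 10 remove [yujn,ypd] add [aut,gntn,lhc] -> 14 lines: txkqv zqioi hulnm sph tyrm eok uwcuf vsbnv ymejo frsg aut gntn lhc ixhjq
Hunk 4: at line 4 remove [tyrm] add [qwcl,ahpje] -> 15 lines: txkqv zqioi hulnm sph qwcl ahpje eok uwcuf vsbnv ymejo frsg aut gntn lhc ixhjq
Final line 3: hulnm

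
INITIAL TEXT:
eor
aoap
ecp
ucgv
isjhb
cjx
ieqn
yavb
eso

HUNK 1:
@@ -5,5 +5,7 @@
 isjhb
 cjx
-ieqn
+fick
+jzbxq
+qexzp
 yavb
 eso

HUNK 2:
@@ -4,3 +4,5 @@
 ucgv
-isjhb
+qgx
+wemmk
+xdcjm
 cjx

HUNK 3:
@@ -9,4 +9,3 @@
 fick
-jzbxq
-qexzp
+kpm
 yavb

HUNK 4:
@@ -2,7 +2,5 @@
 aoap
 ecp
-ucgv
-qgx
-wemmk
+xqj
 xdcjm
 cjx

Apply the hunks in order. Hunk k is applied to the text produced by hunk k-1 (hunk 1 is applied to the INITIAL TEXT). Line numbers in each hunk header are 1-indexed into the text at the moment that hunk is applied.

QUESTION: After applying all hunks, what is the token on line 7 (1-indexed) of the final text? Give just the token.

Answer: fick

Derivation:
Hunk 1: at line 5 remove [ieqn] add [fick,jzbxq,qexzp] -> 11 lines: eor aoap ecp ucgv isjhb cjx fick jzbxq qexzp yavb eso
Hunk 2: at line 4 remove [isjhb] add [qgx,wemmk,xdcjm] -> 13 lines: eor aoap ecp ucgv qgx wemmk xdcjm cjx fick jzbxq qexzp yavb eso
Hunk 3: at line 9 remove [jzbxq,qexzp] add [kpm] -> 12 lines: eor aoap ecp ucgv qgx wemmk xdcjm cjx fick kpm yavb eso
Hunk 4: at line 2 remove [ucgv,qgx,wemmk] add [xqj] -> 10 lines: eor aoap ecp xqj xdcjm cjx fick kpm yavb eso
Final line 7: fick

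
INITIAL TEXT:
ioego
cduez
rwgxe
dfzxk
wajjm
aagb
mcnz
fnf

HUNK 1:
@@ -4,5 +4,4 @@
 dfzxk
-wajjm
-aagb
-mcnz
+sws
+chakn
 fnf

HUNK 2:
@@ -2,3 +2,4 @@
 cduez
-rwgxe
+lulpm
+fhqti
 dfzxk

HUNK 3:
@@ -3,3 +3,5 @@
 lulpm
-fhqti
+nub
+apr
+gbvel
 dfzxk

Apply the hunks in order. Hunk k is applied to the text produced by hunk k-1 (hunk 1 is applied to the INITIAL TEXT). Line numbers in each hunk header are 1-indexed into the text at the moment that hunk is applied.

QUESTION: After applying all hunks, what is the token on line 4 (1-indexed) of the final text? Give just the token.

Hunk 1: at line 4 remove [wajjm,aagb,mcnz] add [sws,chakn] -> 7 lines: ioego cduez rwgxe dfzxk sws chakn fnf
Hunk 2: at line 2 remove [rwgxe] add [lulpm,fhqti] -> 8 lines: ioego cduez lulpm fhqti dfzxk sws chakn fnf
Hunk 3: at line 3 remove [fhqti] add [nub,apr,gbvel] -> 10 lines: ioego cduez lulpm nub apr gbvel dfzxk sws chakn fnf
Final line 4: nub

Answer: nub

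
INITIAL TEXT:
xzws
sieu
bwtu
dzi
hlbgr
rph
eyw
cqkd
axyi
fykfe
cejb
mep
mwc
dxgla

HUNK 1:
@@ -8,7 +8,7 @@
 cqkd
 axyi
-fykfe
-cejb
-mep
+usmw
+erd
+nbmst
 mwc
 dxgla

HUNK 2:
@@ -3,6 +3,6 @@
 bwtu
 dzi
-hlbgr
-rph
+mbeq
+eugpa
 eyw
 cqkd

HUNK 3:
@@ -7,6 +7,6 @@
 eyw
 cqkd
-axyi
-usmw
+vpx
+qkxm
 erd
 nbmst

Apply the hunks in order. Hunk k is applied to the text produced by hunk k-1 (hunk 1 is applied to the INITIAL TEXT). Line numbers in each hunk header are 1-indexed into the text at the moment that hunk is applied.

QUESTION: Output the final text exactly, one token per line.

Answer: xzws
sieu
bwtu
dzi
mbeq
eugpa
eyw
cqkd
vpx
qkxm
erd
nbmst
mwc
dxgla

Derivation:
Hunk 1: at line 8 remove [fykfe,cejb,mep] add [usmw,erd,nbmst] -> 14 lines: xzws sieu bwtu dzi hlbgr rph eyw cqkd axyi usmw erd nbmst mwc dxgla
Hunk 2: at line 3 remove [hlbgr,rph] add [mbeq,eugpa] -> 14 lines: xzws sieu bwtu dzi mbeq eugpa eyw cqkd axyi usmw erd nbmst mwc dxgla
Hunk 3: at line 7 remove [axyi,usmw] add [vpx,qkxm] -> 14 lines: xzws sieu bwtu dzi mbeq eugpa eyw cqkd vpx qkxm erd nbmst mwc dxgla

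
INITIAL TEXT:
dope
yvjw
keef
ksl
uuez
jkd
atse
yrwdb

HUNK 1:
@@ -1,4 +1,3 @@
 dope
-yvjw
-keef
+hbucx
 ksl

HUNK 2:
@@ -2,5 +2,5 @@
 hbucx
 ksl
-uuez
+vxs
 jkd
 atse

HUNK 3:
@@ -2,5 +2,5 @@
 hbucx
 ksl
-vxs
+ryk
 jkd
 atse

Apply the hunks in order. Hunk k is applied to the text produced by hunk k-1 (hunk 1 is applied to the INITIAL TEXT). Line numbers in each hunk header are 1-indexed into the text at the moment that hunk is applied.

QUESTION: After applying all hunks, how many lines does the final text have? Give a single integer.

Answer: 7

Derivation:
Hunk 1: at line 1 remove [yvjw,keef] add [hbucx] -> 7 lines: dope hbucx ksl uuez jkd atse yrwdb
Hunk 2: at line 2 remove [uuez] add [vxs] -> 7 lines: dope hbucx ksl vxs jkd atse yrwdb
Hunk 3: at line 2 remove [vxs] add [ryk] -> 7 lines: dope hbucx ksl ryk jkd atse yrwdb
Final line count: 7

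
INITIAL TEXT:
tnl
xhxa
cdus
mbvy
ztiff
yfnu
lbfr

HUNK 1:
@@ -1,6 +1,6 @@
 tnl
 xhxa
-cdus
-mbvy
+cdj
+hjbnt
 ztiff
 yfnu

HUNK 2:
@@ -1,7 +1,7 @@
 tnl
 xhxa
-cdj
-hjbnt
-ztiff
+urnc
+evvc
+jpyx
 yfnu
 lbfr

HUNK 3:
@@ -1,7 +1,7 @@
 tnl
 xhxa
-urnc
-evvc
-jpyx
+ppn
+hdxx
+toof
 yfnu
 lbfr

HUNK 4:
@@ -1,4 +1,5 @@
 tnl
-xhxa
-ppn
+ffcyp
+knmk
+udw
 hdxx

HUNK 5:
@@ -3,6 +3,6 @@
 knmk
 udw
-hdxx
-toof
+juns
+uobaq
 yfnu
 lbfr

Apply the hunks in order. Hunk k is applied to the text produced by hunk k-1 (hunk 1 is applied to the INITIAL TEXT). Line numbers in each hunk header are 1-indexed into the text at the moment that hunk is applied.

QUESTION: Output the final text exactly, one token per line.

Hunk 1: at line 1 remove [cdus,mbvy] add [cdj,hjbnt] -> 7 lines: tnl xhxa cdj hjbnt ztiff yfnu lbfr
Hunk 2: at line 1 remove [cdj,hjbnt,ztiff] add [urnc,evvc,jpyx] -> 7 lines: tnl xhxa urnc evvc jpyx yfnu lbfr
Hunk 3: at line 1 remove [urnc,evvc,jpyx] add [ppn,hdxx,toof] -> 7 lines: tnl xhxa ppn hdxx toof yfnu lbfr
Hunk 4: at line 1 remove [xhxa,ppn] add [ffcyp,knmk,udw] -> 8 lines: tnl ffcyp knmk udw hdxx toof yfnu lbfr
Hunk 5: at line 3 remove [hdxx,toof] add [juns,uobaq] -> 8 lines: tnl ffcyp knmk udw juns uobaq yfnu lbfr

Answer: tnl
ffcyp
knmk
udw
juns
uobaq
yfnu
lbfr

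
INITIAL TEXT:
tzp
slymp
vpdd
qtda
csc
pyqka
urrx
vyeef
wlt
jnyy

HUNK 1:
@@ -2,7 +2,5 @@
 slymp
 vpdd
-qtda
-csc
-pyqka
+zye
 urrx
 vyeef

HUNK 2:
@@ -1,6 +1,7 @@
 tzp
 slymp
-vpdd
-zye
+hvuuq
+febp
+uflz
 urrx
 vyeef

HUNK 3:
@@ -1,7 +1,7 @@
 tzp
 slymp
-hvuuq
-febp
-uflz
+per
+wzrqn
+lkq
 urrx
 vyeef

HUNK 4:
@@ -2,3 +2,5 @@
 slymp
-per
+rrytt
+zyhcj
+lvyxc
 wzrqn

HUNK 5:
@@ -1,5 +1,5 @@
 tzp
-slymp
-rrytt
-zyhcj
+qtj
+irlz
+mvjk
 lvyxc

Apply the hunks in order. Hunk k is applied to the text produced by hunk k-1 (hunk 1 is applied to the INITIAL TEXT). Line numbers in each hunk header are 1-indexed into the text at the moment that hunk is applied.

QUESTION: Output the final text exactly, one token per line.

Hunk 1: at line 2 remove [qtda,csc,pyqka] add [zye] -> 8 lines: tzp slymp vpdd zye urrx vyeef wlt jnyy
Hunk 2: at line 1 remove [vpdd,zye] add [hvuuq,febp,uflz] -> 9 lines: tzp slymp hvuuq febp uflz urrx vyeef wlt jnyy
Hunk 3: at line 1 remove [hvuuq,febp,uflz] add [per,wzrqn,lkq] -> 9 lines: tzp slymp per wzrqn lkq urrx vyeef wlt jnyy
Hunk 4: at line 2 remove [per] add [rrytt,zyhcj,lvyxc] -> 11 lines: tzp slymp rrytt zyhcj lvyxc wzrqn lkq urrx vyeef wlt jnyy
Hunk 5: at line 1 remove [slymp,rrytt,zyhcj] add [qtj,irlz,mvjk] -> 11 lines: tzp qtj irlz mvjk lvyxc wzrqn lkq urrx vyeef wlt jnyy

Answer: tzp
qtj
irlz
mvjk
lvyxc
wzrqn
lkq
urrx
vyeef
wlt
jnyy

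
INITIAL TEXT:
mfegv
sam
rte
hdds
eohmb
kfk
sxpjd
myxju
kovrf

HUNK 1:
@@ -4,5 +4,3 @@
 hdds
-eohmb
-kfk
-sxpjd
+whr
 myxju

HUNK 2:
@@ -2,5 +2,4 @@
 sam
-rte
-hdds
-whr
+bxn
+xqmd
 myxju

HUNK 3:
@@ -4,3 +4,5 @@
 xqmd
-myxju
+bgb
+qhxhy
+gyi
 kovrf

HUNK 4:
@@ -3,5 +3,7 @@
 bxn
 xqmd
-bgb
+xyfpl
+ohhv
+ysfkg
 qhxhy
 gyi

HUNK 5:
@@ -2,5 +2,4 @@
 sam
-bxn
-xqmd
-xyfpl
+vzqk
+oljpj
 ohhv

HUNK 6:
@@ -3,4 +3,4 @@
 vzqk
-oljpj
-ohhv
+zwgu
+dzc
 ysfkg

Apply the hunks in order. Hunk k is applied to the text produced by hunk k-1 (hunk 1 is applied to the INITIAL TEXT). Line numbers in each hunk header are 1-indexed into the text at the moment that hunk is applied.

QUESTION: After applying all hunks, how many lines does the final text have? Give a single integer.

Hunk 1: at line 4 remove [eohmb,kfk,sxpjd] add [whr] -> 7 lines: mfegv sam rte hdds whr myxju kovrf
Hunk 2: at line 2 remove [rte,hdds,whr] add [bxn,xqmd] -> 6 lines: mfegv sam bxn xqmd myxju kovrf
Hunk 3: at line 4 remove [myxju] add [bgb,qhxhy,gyi] -> 8 lines: mfegv sam bxn xqmd bgb qhxhy gyi kovrf
Hunk 4: at line 3 remove [bgb] add [xyfpl,ohhv,ysfkg] -> 10 lines: mfegv sam bxn xqmd xyfpl ohhv ysfkg qhxhy gyi kovrf
Hunk 5: at line 2 remove [bxn,xqmd,xyfpl] add [vzqk,oljpj] -> 9 lines: mfegv sam vzqk oljpj ohhv ysfkg qhxhy gyi kovrf
Hunk 6: at line 3 remove [oljpj,ohhv] add [zwgu,dzc] -> 9 lines: mfegv sam vzqk zwgu dzc ysfkg qhxhy gyi kovrf
Final line count: 9

Answer: 9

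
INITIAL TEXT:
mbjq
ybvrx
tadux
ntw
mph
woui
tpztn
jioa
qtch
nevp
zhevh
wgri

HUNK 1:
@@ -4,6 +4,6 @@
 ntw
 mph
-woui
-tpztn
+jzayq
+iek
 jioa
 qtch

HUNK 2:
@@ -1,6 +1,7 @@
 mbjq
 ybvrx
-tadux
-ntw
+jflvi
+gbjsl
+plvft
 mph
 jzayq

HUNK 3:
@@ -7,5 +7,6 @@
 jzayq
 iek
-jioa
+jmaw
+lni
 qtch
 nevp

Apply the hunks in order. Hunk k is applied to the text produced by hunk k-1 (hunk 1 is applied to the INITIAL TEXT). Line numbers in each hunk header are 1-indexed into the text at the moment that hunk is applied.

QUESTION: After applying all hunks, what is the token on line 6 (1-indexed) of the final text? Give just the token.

Hunk 1: at line 4 remove [woui,tpztn] add [jzayq,iek] -> 12 lines: mbjq ybvrx tadux ntw mph jzayq iek jioa qtch nevp zhevh wgri
Hunk 2: at line 1 remove [tadux,ntw] add [jflvi,gbjsl,plvft] -> 13 lines: mbjq ybvrx jflvi gbjsl plvft mph jzayq iek jioa qtch nevp zhevh wgri
Hunk 3: at line 7 remove [jioa] add [jmaw,lni] -> 14 lines: mbjq ybvrx jflvi gbjsl plvft mph jzayq iek jmaw lni qtch nevp zhevh wgri
Final line 6: mph

Answer: mph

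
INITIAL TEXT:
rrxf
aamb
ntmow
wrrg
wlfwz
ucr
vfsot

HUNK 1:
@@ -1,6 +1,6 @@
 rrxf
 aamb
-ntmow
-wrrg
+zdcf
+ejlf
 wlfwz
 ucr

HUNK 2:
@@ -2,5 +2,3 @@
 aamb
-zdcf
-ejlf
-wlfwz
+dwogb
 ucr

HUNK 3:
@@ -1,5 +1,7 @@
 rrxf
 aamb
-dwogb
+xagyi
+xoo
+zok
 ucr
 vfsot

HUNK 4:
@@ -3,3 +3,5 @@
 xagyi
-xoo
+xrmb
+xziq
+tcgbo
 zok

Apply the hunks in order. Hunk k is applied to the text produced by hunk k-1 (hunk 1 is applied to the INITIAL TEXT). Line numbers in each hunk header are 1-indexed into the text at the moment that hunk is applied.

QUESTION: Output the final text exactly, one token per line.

Hunk 1: at line 1 remove [ntmow,wrrg] add [zdcf,ejlf] -> 7 lines: rrxf aamb zdcf ejlf wlfwz ucr vfsot
Hunk 2: at line 2 remove [zdcf,ejlf,wlfwz] add [dwogb] -> 5 lines: rrxf aamb dwogb ucr vfsot
Hunk 3: at line 1 remove [dwogb] add [xagyi,xoo,zok] -> 7 lines: rrxf aamb xagyi xoo zok ucr vfsot
Hunk 4: at line 3 remove [xoo] add [xrmb,xziq,tcgbo] -> 9 lines: rrxf aamb xagyi xrmb xziq tcgbo zok ucr vfsot

Answer: rrxf
aamb
xagyi
xrmb
xziq
tcgbo
zok
ucr
vfsot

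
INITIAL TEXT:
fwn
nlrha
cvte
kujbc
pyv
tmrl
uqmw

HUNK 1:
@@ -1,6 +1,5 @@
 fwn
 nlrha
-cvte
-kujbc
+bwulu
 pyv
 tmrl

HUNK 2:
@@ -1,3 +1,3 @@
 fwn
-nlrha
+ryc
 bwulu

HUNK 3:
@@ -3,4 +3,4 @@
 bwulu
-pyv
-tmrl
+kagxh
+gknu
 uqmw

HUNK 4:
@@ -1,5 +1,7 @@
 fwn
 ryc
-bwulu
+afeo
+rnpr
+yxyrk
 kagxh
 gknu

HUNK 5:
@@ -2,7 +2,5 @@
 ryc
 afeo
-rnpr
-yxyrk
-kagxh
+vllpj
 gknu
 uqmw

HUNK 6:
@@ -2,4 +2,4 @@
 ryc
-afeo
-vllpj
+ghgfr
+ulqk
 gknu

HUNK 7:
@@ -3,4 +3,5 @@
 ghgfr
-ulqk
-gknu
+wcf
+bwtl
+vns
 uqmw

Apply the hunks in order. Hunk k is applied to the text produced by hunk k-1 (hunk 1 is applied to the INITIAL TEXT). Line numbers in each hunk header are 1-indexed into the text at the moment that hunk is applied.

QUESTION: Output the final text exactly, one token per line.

Hunk 1: at line 1 remove [cvte,kujbc] add [bwulu] -> 6 lines: fwn nlrha bwulu pyv tmrl uqmw
Hunk 2: at line 1 remove [nlrha] add [ryc] -> 6 lines: fwn ryc bwulu pyv tmrl uqmw
Hunk 3: at line 3 remove [pyv,tmrl] add [kagxh,gknu] -> 6 lines: fwn ryc bwulu kagxh gknu uqmw
Hunk 4: at line 1 remove [bwulu] add [afeo,rnpr,yxyrk] -> 8 lines: fwn ryc afeo rnpr yxyrk kagxh gknu uqmw
Hunk 5: at line 2 remove [rnpr,yxyrk,kagxh] add [vllpj] -> 6 lines: fwn ryc afeo vllpj gknu uqmw
Hunk 6: at line 2 remove [afeo,vllpj] add [ghgfr,ulqk] -> 6 lines: fwn ryc ghgfr ulqk gknu uqmw
Hunk 7: at line 3 remove [ulqk,gknu] add [wcf,bwtl,vns] -> 7 lines: fwn ryc ghgfr wcf bwtl vns uqmw

Answer: fwn
ryc
ghgfr
wcf
bwtl
vns
uqmw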